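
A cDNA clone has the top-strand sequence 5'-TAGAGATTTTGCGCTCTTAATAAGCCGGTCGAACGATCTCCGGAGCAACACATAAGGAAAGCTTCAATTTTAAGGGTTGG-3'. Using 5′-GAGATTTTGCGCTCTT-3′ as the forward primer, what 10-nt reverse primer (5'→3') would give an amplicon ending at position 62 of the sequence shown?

The forward primer binds at positions 3–18; the product's 3' end on the top strand is position 62.
The reverse primer anneals to the top strand over positions 53–62, i.e. to TAAGGAAAGC.
Its sequence written 5'→3' is the reverse complement: GCTTTCCTTA.

5'-GCTTTCCTTA-3'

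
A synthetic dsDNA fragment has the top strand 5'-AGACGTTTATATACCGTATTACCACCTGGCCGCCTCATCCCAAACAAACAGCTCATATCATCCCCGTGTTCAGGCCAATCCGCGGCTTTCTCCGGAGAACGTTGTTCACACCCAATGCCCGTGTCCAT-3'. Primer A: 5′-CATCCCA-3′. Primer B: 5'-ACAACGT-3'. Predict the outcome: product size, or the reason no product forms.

Yes — a 70 bp product.

Primer A (CATCCCA) matches the top strand at positions 36–42; it acts as a forward primer.
Primer B's reverse complement is ACGTTGT, matching the top strand at positions 99–105; it acts as a reverse primer.
The 3' ends face each other across positions 36–105, giving a 70 bp product.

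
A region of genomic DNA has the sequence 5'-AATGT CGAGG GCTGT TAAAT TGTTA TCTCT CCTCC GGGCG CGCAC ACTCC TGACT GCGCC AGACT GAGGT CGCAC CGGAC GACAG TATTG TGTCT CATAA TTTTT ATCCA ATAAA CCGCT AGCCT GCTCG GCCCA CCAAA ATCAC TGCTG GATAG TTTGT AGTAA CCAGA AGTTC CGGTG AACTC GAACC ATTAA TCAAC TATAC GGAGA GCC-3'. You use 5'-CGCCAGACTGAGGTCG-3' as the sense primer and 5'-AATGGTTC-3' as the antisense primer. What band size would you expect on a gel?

137 bp

The forward primer matches the template at positions 57–72.
The reverse primer's reverse complement is GAACCATT, which matches the template at positions 186–193.
Amplicon spans positions 57–193: 137 bp.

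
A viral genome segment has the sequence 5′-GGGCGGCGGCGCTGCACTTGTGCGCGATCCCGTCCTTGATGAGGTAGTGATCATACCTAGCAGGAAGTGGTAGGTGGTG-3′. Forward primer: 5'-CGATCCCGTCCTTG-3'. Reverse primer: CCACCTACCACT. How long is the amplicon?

The forward primer matches the template at positions 25–38.
Taking the reverse complement of CCACCTACCACT gives AGTGGTAGGTGG, found at positions 66–77 on the template; the primer anneals here to the top strand with its 3' end pointing upstream.
Amplicon spans positions 25–77: 53 bp.

53 bp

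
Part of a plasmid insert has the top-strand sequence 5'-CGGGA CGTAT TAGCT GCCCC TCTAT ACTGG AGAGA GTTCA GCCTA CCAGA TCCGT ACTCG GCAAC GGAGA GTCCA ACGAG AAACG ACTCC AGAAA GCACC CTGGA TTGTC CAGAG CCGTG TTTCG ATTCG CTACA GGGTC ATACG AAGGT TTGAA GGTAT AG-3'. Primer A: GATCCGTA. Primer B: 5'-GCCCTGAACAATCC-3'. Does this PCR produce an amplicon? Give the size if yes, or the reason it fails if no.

No product — primer B has no binding site in the template.

Primer B (GCCCTGAACAATCC) does not match the top strand, and its reverse complement GGATTGTTCAGGGC does not match either.
With no annealing site for primer B, no amplification occurs.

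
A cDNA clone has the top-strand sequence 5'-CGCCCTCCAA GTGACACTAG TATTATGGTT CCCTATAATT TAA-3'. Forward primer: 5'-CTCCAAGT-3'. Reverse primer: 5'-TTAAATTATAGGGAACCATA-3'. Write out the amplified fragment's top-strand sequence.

5'-CTCCAAGTGACACTAGTATTATGGTTCCCTATAATTTAA-3'

The forward primer matches the template at positions 5–12.
Reverse complement of the reverse primer: TATGGTTCCCTATAATTTAA. This occurs on the top strand at positions 24–43.
The product is the template from position 5 through 43 (39 bp).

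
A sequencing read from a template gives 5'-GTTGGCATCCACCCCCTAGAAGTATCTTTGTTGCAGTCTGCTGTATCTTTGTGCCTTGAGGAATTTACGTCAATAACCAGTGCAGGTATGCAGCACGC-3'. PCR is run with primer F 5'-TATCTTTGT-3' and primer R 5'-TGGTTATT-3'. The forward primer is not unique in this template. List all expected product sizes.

The forward primer TATCTTTGT matches the top strand at positions 23–31, 44–52.
The reverse primer's reverse complement is AATAACCA, matching at positions 72–79.
Each forward site pairs with the reverse site to give a product ending at position 79: sizes 57, 36 bp.

57 bp, 36 bp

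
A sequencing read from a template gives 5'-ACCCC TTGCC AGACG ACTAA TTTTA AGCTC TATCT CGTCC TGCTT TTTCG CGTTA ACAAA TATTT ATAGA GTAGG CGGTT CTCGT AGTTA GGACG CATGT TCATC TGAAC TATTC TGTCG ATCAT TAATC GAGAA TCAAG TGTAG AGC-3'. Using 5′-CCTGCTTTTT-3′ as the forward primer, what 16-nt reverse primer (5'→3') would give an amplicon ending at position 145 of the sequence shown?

5'-CTACACTTGATTCTCG-3'

The forward primer binds at positions 39–48; the product's 3' end on the top strand is position 145.
The reverse primer anneals to the top strand over positions 130–145, i.e. to CGAGAATCAAGTGTAG.
Its sequence written 5'→3' is the reverse complement: CTACACTTGATTCTCG.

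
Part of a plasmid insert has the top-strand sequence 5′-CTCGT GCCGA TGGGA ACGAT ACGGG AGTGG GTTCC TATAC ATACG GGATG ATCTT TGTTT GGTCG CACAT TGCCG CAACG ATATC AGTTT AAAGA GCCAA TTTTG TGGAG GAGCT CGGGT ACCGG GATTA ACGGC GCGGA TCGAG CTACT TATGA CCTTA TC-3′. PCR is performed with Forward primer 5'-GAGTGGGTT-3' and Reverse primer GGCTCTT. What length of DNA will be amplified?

74 bp

Scanning the template, GAGTGGGTT occurs at positions 25–33; this primer anneals to the bottom strand there with its 3' end pointing downstream.
Taking the reverse complement of GGCTCTT gives AAGAGCC, found at positions 92–98 on the template; the primer anneals here to the top strand with its 3' end pointing upstream.
The product runs from position 25 to position 98, so its length is 98 − 25 + 1 = 74 bp.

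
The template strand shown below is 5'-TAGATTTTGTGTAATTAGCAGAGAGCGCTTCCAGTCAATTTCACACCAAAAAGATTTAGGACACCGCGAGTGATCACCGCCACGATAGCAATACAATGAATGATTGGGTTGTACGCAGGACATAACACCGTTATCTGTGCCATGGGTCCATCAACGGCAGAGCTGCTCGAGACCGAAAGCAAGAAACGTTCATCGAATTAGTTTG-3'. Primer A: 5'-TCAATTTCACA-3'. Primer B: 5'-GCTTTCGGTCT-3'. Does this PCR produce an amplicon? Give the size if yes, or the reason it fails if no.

Primer A (TCAATTTCACA) matches the top strand at positions 35–45; it acts as a forward primer.
Primer B's reverse complement is AGACCGAAAGC, matching the top strand at positions 170–180; it acts as a reverse primer.
The 3' ends face each other across positions 35–180, giving a 146 bp product.

Yes — a 146 bp product.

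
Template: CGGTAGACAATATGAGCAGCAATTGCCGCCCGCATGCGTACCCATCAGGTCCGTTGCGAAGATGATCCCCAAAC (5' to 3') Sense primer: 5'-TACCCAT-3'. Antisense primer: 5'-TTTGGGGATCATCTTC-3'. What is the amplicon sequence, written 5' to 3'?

Scanning the template, TACCCAT occurs at positions 39–45; this primer anneals to the bottom strand there with its 3' end pointing downstream.
Reverse complement of the reverse primer: GAAGATGATCCCCAAA. This occurs on the top strand at positions 58–73.
The product is the template from position 39 through 73 (35 bp).

5'-TACCCATCAGGTCCGTTGCGAAGATGATCCCCAAA-3'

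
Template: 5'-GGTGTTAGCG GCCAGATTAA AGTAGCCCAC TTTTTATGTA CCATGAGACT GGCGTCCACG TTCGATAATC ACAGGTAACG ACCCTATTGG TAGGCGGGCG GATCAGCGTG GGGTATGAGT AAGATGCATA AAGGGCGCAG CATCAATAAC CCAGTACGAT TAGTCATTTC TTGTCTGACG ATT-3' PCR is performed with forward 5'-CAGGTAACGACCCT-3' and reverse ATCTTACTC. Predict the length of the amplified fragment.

54 bp

Scanning the template, CAGGTAACGACCCT occurs at positions 72–85; this primer anneals to the bottom strand there with its 3' end pointing downstream.
The reverse primer's reverse complement is GAGTAAGAT, which matches the template at positions 117–125.
The product runs from position 72 to position 125, so its length is 125 − 72 + 1 = 54 bp.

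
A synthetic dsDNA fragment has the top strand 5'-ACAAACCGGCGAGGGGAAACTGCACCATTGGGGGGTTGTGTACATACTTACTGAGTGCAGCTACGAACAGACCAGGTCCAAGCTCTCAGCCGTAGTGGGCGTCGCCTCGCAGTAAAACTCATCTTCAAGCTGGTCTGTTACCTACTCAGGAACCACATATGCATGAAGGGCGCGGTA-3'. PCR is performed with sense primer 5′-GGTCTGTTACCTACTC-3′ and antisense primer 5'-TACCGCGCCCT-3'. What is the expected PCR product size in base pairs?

46 bp

Forward primer GGTCTGTTACCTACTC is found on the top strand at positions 132–147.
Taking the reverse complement of TACCGCGCCCT gives AGGGCGCGGTA, found at positions 167–177 on the template; the primer anneals here to the top strand with its 3' end pointing upstream.
Amplicon spans positions 132–177: 46 bp.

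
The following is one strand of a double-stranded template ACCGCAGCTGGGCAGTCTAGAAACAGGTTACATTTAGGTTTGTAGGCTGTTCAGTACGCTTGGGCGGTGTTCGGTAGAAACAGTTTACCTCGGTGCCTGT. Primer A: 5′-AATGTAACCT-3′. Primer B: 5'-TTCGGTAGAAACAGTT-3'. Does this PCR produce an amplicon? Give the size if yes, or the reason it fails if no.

Primer A (AATGTAACCT) has reverse complement AGGTTACATT, which matches the top strand at positions 25–34; primer A anneals to the top strand there with its 3' end pointing upstream toward position 25.
Primer B (TTCGGTAGAAACAGTT) matches the top strand directly at positions 70–85; it anneals to the bottom strand with its 3' end pointing downstream toward position 85.
The 3' ends diverge (primer A extends toward position 1, primer B toward position 100), so the primers never converge on a shared product.

No product — the primers' 3' ends point away from each other.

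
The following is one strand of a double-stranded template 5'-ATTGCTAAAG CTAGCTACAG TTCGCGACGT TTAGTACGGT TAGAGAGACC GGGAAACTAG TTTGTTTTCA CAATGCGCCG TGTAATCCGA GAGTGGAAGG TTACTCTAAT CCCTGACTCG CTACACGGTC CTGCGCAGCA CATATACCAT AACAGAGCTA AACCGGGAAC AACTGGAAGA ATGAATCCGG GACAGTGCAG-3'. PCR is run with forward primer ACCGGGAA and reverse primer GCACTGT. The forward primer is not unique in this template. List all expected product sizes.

The forward primer ACCGGGAA matches the top strand at positions 48–55, 162–169.
The reverse primer's reverse complement is ACAGTGC, matching at positions 192–198.
Each forward site pairs with the reverse site to give a product ending at position 198: sizes 151, 37 bp.

151 bp, 37 bp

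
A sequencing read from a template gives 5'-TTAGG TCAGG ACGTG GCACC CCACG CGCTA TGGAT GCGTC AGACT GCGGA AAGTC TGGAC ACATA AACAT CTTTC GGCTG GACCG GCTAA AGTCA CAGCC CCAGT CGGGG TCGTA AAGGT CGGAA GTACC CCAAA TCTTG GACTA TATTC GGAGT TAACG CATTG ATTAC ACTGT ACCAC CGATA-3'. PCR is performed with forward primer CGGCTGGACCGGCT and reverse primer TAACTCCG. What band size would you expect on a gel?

83 bp

Forward primer CGGCTGGACCGGCT is found on the top strand at positions 75–88.
Reverse complement of the reverse primer: CGGAGTTA. This occurs on the top strand at positions 150–157.
Amplicon spans positions 75–157: 83 bp.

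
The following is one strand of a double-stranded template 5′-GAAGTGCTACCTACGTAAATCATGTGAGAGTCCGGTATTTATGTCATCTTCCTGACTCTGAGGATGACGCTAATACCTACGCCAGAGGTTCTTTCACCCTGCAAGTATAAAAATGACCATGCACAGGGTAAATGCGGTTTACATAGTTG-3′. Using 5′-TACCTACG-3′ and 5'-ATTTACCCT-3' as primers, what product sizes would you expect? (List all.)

The forward primer TACCTACG matches the top strand at positions 8–15, 74–81.
The reverse primer's reverse complement is AGGGTAAAT, matching at positions 125–133.
Each forward site pairs with the reverse site to give a product ending at position 133: sizes 126, 60 bp.

126 bp, 60 bp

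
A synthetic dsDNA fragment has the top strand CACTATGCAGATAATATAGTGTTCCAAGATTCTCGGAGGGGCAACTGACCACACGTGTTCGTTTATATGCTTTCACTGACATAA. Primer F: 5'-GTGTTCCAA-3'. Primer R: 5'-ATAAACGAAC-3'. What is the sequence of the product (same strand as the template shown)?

5'-GTGTTCCAAGATTCTCGGAGGGGCAACTGACCACACGTGTTCGTTTAT-3'

Scanning the template, GTGTTCCAA occurs at positions 19–27; this primer anneals to the bottom strand there with its 3' end pointing downstream.
The reverse primer's reverse complement is GTTCGTTTAT, which matches the template at positions 57–66.
The product is the template from position 19 through 66 (48 bp).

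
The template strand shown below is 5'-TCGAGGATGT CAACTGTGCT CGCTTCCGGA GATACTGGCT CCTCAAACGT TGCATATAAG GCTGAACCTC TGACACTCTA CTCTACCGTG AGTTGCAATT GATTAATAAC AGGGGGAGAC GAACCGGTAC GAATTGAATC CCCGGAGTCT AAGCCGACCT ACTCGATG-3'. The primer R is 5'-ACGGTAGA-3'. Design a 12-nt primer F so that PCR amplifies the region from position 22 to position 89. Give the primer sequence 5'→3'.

5'-GCTTCCGGAGAT-3'

The reverse primer's reverse complement TCTACCGT matches the template at positions 82–89; the product starts at position 22.
The forward primer is identical to the top strand over positions 22–33: GCTTCCGGAGAT.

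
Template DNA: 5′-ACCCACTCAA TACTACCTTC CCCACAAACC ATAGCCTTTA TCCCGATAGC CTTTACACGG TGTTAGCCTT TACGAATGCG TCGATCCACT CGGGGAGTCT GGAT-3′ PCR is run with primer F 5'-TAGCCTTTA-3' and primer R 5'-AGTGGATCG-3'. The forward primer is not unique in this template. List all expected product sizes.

59 bp, 44 bp, 27 bp

The forward primer TAGCCTTTA matches the top strand at positions 32–40, 47–55, 64–72.
The reverse primer's reverse complement is CGATCCACT, matching at positions 82–90.
Each forward site pairs with the reverse site to give a product ending at position 90: sizes 59, 44, 27 bp.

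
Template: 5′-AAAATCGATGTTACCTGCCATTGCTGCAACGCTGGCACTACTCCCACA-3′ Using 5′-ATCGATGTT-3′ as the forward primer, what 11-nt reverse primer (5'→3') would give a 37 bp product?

The forward primer binds at positions 4–12, so a 37 bp product ends at position 4 + 37 − 1 = 40.
The reverse primer anneals to the top strand over positions 30–40, i.e. to CGCTGGCACTA.
Its sequence written 5'→3' is the reverse complement: TAGTGCCAGCG.

5'-TAGTGCCAGCG-3'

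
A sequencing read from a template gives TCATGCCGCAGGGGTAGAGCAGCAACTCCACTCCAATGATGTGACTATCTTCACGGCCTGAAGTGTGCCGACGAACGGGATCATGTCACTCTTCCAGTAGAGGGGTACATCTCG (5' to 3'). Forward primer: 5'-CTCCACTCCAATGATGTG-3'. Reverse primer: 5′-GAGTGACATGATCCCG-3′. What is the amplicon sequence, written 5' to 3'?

5'-CTCCACTCCAATGATGTGACTATCTTCACGGCCTGAAGTGTGCCGACGAACGGGATCATGTCACTC-3'

The forward primer matches the template at positions 26–43.
Reverse complement of the reverse primer: CGGGATCATGTCACTC. This occurs on the top strand at positions 76–91.
The product is the template from position 26 through 91 (66 bp).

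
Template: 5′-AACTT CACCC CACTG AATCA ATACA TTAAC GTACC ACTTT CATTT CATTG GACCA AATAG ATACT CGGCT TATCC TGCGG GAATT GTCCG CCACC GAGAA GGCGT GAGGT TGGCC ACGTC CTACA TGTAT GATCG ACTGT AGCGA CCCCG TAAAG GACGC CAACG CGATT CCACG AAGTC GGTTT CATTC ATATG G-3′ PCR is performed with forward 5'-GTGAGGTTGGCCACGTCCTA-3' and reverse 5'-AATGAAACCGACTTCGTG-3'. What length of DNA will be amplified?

86 bp

Scanning the template, GTGAGGTTGGCCACGTCCTA occurs at positions 104–123; this primer anneals to the bottom strand there with its 3' end pointing downstream.
Reverse complement of the reverse primer: CACGAAGTCGGTTTCATT. This occurs on the top strand at positions 172–189.
Product length = (reverse-primer end) − (forward-primer start) + 1 = 189 − 104 + 1 = 86 bp.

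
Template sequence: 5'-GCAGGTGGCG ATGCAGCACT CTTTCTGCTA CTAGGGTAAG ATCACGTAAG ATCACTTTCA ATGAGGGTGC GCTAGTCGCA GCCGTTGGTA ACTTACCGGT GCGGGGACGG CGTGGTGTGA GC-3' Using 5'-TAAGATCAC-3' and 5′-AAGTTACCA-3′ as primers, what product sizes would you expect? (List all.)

58 bp, 48 bp

The forward primer TAAGATCAC matches the top strand at positions 37–45, 47–55.
The reverse primer's reverse complement is TGGTAACTT, matching at positions 86–94.
Each forward site pairs with the reverse site to give a product ending at position 94: sizes 58, 48 bp.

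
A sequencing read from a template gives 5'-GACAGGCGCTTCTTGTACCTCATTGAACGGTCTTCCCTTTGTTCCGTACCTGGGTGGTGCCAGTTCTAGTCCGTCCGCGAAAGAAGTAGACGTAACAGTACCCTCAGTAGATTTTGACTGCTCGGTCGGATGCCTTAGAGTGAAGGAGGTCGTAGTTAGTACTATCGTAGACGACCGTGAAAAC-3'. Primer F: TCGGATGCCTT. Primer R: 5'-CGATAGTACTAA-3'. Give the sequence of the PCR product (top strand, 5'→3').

Forward primer TCGGATGCCTT is found on the top strand at positions 126–136.
Taking the reverse complement of CGATAGTACTAA gives TTAGTACTATCG, found at positions 156–167 on the template; the primer anneals here to the top strand with its 3' end pointing upstream.
The product is the template from position 126 through 167 (42 bp).

5'-TCGGATGCCTTAGAGTGAAGGAGGTCGTAGTTAGTACTATCG-3'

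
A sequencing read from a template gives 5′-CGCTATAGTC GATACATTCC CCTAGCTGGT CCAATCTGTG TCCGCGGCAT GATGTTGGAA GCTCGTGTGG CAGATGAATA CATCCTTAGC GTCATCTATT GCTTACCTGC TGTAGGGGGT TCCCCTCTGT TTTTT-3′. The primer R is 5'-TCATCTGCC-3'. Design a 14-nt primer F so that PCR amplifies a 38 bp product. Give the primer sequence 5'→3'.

5'-GTCCGCGGCATGAT-3'

The reverse primer's reverse complement GGCAGATGA matches the template at positions 69–77, so the product ends at position 77.
A 38 bp product then starts at position 77 − 38 + 1 = 40.
The forward primer is identical to the top strand there: GTCCGCGGCATGAT.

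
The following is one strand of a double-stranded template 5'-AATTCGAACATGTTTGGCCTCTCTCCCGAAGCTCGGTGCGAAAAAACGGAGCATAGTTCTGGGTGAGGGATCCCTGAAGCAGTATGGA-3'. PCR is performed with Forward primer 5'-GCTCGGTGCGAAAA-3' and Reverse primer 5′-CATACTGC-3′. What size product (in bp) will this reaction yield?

Forward primer GCTCGGTGCGAAAA is found on the top strand at positions 31–44.
Taking the reverse complement of CATACTGC gives GCAGTATG, found at positions 79–86 on the template; the primer anneals here to the top strand with its 3' end pointing upstream.
Product length = (reverse-primer end) − (forward-primer start) + 1 = 86 − 31 + 1 = 56 bp.

56 bp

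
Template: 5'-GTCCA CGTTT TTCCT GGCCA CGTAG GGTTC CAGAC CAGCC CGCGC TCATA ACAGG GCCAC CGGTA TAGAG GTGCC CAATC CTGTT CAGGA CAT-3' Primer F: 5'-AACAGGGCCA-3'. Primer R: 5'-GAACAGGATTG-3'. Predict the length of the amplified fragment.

Scanning the template, AACAGGGCCA occurs at positions 50–59; this primer anneals to the bottom strand there with its 3' end pointing downstream.
Taking the reverse complement of GAACAGGATTG gives CAATCCTGTTC, found at positions 76–86 on the template; the primer anneals here to the top strand with its 3' end pointing upstream.
Product length = (reverse-primer end) − (forward-primer start) + 1 = 86 − 50 + 1 = 37 bp.

37 bp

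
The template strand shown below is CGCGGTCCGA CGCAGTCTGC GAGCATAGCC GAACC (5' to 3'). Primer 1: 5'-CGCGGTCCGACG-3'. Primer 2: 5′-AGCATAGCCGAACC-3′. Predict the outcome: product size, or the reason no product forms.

No product — both primers anneal to the same strand and extend in the same direction.

Primer 1 (CGCGGTCCGACG) matches the top strand at positions 1–12 (3' end points downstream).
Primer 2 (AGCATAGCCGAACC) also matches the top strand directly, at positions 22–35 — its reverse complement GGTTCGGCTATGCT is not present.
Both primers anneal to the bottom strand with 3' ends pointing the same way, so neither can prime synthesis back toward the other.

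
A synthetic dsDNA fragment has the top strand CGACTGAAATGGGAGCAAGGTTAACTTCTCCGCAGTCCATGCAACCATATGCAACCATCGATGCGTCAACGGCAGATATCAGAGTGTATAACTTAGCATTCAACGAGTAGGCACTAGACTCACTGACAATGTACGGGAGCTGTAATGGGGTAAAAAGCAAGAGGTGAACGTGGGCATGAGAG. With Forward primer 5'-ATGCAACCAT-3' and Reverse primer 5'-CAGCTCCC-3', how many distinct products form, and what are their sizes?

The forward primer ATGCAACCAT matches the top strand at positions 39–48, 49–58.
The reverse primer's reverse complement is GGGAGCTG, matching at positions 135–142.
Each forward site pairs with the reverse site to give a product ending at position 142: sizes 104, 94 bp.

Two products: 104 bp, 94 bp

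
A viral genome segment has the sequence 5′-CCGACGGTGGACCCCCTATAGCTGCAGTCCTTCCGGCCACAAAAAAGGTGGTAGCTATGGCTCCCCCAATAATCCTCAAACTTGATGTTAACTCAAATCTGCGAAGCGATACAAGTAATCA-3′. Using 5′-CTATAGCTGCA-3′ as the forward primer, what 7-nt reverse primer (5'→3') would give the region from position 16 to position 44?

5'-TTTTGTG-3'

The product's 3' end on the top strand is position 44.
The reverse primer anneals to the top strand over positions 38–44, i.e. to CACAAAA.
Its sequence written 5'→3' is the reverse complement: TTTTGTG.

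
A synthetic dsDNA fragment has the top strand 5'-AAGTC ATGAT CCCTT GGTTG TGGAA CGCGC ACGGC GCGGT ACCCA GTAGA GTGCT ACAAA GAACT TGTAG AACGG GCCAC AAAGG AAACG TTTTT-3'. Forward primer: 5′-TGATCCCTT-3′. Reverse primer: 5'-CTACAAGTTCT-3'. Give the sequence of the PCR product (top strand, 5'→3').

5'-TGATCCCTTGGTTGTGGAACGCGCACGGCGCGGTACCCAGTAGAGTGCTACAAAGAACTTGTAG-3'

Forward primer TGATCCCTT is found on the top strand at positions 7–15.
Taking the reverse complement of CTACAAGTTCT gives AGAACTTGTAG, found at positions 60–70 on the template; the primer anneals here to the top strand with its 3' end pointing upstream.
The product is the template from position 7 through 70 (64 bp).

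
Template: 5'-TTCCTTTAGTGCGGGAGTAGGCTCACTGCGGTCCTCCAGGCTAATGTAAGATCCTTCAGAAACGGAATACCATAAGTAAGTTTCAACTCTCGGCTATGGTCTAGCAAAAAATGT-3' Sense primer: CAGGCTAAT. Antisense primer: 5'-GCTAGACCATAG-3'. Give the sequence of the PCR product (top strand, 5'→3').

5'-CAGGCTAATGTAAGATCCTTCAGAAACGGAATACCATAAGTAAGTTTCAACTCTCGGCTATGGTCTAGC-3'

Scanning the template, CAGGCTAAT occurs at positions 37–45; this primer anneals to the bottom strand there with its 3' end pointing downstream.
The reverse primer's reverse complement is CTATGGTCTAGC, which matches the template at positions 94–105.
The product is the template from position 37 through 105 (69 bp).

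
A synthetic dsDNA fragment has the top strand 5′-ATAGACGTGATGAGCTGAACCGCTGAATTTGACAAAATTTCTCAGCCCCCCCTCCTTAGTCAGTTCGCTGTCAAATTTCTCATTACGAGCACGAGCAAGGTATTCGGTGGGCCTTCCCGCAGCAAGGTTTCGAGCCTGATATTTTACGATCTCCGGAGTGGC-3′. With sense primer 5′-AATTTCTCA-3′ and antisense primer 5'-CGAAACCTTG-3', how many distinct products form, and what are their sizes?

Two products: 97 bp, 59 bp

The forward primer AATTTCTCA matches the top strand at positions 36–44, 74–82.
The reverse primer's reverse complement is CAAGGTTTCG, matching at positions 123–132.
Each forward site pairs with the reverse site to give a product ending at position 132: sizes 97, 59 bp.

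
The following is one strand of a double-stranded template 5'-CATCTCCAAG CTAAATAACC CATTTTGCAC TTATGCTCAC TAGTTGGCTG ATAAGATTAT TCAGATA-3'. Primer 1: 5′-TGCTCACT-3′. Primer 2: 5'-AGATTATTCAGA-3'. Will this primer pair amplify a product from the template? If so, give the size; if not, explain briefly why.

No product — both primers anneal to the same strand and extend in the same direction.

Primer 1 (TGCTCACT) matches the top strand at positions 34–41 (3' end points downstream).
Primer 2 (AGATTATTCAGA) also matches the top strand directly, at positions 54–65 — its reverse complement TCTGAATAATCT is not present.
Both primers anneal to the bottom strand with 3' ends pointing the same way, so neither can prime synthesis back toward the other.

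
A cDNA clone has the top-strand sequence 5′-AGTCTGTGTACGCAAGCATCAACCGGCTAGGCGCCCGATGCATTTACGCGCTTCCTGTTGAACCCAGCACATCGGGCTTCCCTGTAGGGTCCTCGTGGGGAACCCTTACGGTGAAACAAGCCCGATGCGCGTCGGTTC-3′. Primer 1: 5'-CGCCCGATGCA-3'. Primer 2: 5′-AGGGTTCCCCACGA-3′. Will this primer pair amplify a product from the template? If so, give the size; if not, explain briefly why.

Primer 1 (CGCCCGATGCA) matches the top strand at positions 32–42; it acts as a forward primer.
Primer 2's reverse complement is TCGTGGGGAACCCT, matching the top strand at positions 93–106; it acts as a reverse primer.
The 3' ends face each other across positions 32–106, giving a 75 bp product.

Yes — a 75 bp product.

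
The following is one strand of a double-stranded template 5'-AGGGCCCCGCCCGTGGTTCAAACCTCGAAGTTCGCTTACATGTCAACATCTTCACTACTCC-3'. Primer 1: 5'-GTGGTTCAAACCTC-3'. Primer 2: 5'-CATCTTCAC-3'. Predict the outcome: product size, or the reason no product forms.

Primer 1 (GTGGTTCAAACCTC) matches the top strand at positions 13–26 (3' end points downstream).
Primer 2 (CATCTTCAC) also matches the top strand directly, at positions 47–55 — its reverse complement GTGAAGATG is not present.
Both primers anneal to the bottom strand with 3' ends pointing the same way, so neither can prime synthesis back toward the other.

No product — both primers anneal to the same strand and extend in the same direction.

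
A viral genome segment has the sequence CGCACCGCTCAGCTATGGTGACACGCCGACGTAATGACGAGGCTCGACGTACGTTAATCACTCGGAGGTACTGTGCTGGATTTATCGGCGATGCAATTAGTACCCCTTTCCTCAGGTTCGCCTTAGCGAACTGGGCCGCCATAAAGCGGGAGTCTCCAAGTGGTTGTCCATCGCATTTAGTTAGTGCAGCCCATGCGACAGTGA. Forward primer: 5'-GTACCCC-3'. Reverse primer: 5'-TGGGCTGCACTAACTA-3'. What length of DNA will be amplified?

Forward primer GTACCCC is found on the top strand at positions 100–106.
Reverse complement of the reverse primer: TAGTTAGTGCAGCCCA. This occurs on the top strand at positions 178–193.
Product length = (reverse-primer end) − (forward-primer start) + 1 = 193 − 100 + 1 = 94 bp.

94 bp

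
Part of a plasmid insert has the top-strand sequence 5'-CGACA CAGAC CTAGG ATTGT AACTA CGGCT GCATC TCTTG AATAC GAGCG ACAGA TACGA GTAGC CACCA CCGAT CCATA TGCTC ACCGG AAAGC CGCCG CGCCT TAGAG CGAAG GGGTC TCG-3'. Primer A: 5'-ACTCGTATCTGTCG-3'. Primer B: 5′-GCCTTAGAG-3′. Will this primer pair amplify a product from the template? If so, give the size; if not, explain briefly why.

Primer A (ACTCGTATCTGTCG) has reverse complement CGACAGATACGAGT, which matches the top strand at positions 49–62; primer A anneals to the top strand there with its 3' end pointing upstream toward position 49.
Primer B (GCCTTAGAG) matches the top strand directly at positions 102–110; it anneals to the bottom strand with its 3' end pointing downstream toward position 110.
The 3' ends diverge (primer A extends toward position 1, primer B toward position 123), so the primers never converge on a shared product.

No product — the primers' 3' ends point away from each other.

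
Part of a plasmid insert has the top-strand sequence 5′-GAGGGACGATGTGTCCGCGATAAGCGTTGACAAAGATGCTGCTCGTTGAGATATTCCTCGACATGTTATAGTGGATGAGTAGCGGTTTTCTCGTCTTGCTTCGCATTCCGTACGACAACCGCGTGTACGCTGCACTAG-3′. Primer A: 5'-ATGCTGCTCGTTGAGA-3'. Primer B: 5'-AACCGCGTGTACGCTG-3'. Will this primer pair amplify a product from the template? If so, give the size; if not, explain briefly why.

Primer A (ATGCTGCTCGTTGAGA) matches the top strand at positions 36–51 (3' end points downstream).
Primer B (AACCGCGTGTACGCTG) also matches the top strand directly, at positions 117–132 — its reverse complement CAGCGTACACGCGGTT is not present.
Both primers anneal to the bottom strand with 3' ends pointing the same way, so neither can prime synthesis back toward the other.

No product — both primers anneal to the same strand and extend in the same direction.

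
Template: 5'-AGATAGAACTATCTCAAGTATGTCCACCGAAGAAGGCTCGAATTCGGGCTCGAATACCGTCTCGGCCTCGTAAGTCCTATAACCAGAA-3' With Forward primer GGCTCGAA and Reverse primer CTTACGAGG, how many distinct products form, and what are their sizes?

The forward primer GGCTCGAA matches the top strand at positions 35–42, 47–54.
The reverse primer's reverse complement is CCTCGTAAG, matching at positions 66–74.
Each forward site pairs with the reverse site to give a product ending at position 74: sizes 40, 28 bp.

Two products: 40 bp, 28 bp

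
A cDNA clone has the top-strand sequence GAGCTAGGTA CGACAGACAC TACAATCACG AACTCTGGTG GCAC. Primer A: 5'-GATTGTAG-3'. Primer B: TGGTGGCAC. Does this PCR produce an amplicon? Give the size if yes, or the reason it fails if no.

No product — the primers' 3' ends point away from each other.

Primer A (GATTGTAG) has reverse complement CTACAATC, which matches the top strand at positions 20–27; primer A anneals to the top strand there with its 3' end pointing upstream toward position 20.
Primer B (TGGTGGCAC) matches the top strand directly at positions 36–44; it anneals to the bottom strand with its 3' end pointing downstream toward position 44.
The 3' ends diverge (primer A extends toward position 1, primer B toward position 44), so the primers never converge on a shared product.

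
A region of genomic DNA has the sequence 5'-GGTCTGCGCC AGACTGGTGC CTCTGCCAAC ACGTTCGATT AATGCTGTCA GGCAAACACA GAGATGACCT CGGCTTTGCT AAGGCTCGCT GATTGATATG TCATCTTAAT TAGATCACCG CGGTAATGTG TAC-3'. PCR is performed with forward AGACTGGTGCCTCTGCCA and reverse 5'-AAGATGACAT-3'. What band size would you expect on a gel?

97 bp

The forward primer matches the template at positions 11–28.
Reverse complement of the reverse primer: ATGTCATCTT. This occurs on the top strand at positions 98–107.
The product runs from position 11 to position 107, so its length is 107 − 11 + 1 = 97 bp.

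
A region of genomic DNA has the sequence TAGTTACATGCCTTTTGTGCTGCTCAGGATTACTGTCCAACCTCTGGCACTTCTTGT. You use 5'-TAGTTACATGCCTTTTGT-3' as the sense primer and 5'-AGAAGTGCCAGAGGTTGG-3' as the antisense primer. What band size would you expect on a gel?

Scanning the template, TAGTTACATGCCTTTTGT occurs at positions 1–18; this primer anneals to the bottom strand there with its 3' end pointing downstream.
Taking the reverse complement of AGAAGTGCCAGAGGTTGG gives CCAACCTCTGGCACTTCT, found at positions 37–54 on the template; the primer anneals here to the top strand with its 3' end pointing upstream.
Product length = (reverse-primer end) − (forward-primer start) + 1 = 54 − 1 + 1 = 54 bp.

54 bp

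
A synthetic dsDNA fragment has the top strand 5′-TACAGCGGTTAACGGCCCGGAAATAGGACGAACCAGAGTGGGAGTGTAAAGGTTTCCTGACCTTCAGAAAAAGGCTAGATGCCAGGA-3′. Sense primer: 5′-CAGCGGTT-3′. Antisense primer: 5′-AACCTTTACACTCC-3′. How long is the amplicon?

Scanning the template, CAGCGGTT occurs at positions 3–10; this primer anneals to the bottom strand there with its 3' end pointing downstream.
The reverse primer's reverse complement is GGAGTGTAAAGGTT, which matches the template at positions 41–54.
The product runs from position 3 to position 54, so its length is 54 − 3 + 1 = 52 bp.

52 bp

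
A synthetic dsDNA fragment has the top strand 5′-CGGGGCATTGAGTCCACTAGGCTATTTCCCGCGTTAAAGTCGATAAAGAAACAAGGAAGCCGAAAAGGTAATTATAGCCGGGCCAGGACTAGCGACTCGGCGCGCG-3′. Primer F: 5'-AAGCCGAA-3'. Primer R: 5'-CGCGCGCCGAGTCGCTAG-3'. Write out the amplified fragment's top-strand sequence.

Forward primer AAGCCGAA is found on the top strand at positions 57–64.
Taking the reverse complement of CGCGCGCCGAGTCGCTAG gives CTAGCGACTCGGCGCGCG, found at positions 89–106 on the template; the primer anneals here to the top strand with its 3' end pointing upstream.
The product is the template from position 57 through 106 (50 bp).

5'-AAGCCGAAAAGGTAATTATAGCCGGGCCAGGACTAGCGACTCGGCGCGCG-3'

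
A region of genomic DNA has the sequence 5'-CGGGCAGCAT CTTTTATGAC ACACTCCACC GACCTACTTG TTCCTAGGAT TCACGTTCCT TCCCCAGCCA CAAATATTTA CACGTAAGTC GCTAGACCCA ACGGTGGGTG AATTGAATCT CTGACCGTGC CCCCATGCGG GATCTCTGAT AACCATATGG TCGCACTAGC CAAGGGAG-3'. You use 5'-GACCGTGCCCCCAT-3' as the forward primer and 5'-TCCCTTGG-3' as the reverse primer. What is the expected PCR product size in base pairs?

Forward primer GACCGTGCCCCCAT is found on the top strand at positions 123–136.
Taking the reverse complement of TCCCTTGG gives CCAAGGGA, found at positions 170–177 on the template; the primer anneals here to the top strand with its 3' end pointing upstream.
Product length = (reverse-primer end) − (forward-primer start) + 1 = 177 − 123 + 1 = 55 bp.

55 bp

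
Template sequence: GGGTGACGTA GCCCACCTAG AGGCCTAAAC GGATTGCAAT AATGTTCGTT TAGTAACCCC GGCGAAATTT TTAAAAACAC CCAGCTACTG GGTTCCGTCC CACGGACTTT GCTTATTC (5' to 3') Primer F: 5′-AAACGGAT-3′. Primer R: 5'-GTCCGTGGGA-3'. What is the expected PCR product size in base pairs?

Scanning the template, AAACGGAT occurs at positions 27–34; this primer anneals to the bottom strand there with its 3' end pointing downstream.
Taking the reverse complement of GTCCGTGGGA gives TCCCACGGAC, found at positions 98–107 on the template; the primer anneals here to the top strand with its 3' end pointing upstream.
The product runs from position 27 to position 107, so its length is 107 − 27 + 1 = 81 bp.

81 bp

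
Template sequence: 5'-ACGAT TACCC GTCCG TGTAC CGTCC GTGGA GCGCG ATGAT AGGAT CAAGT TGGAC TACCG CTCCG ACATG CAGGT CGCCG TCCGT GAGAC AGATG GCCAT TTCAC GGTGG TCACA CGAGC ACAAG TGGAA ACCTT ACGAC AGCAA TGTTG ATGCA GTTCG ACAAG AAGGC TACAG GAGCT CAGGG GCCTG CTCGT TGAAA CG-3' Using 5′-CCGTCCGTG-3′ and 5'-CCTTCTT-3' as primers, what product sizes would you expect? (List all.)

161 bp, 150 bp, 92 bp

The forward primer CCGTCCGTG matches the top strand at positions 9–17, 20–28, 78–86.
The reverse primer's reverse complement is AAGAAGG, matching at positions 163–169.
Each forward site pairs with the reverse site to give a product ending at position 169: sizes 161, 150, 92 bp.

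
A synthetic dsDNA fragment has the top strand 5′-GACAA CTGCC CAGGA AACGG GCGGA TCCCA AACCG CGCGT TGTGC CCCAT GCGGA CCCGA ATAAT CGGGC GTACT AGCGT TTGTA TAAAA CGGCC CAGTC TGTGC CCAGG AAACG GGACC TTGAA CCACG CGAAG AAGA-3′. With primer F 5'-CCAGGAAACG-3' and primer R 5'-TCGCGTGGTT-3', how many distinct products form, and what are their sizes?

Two products: 124 bp, 28 bp

The forward primer CCAGGAAACG matches the top strand at positions 10–19, 106–115.
The reverse primer's reverse complement is AACCACGCGA, matching at positions 124–133.
Each forward site pairs with the reverse site to give a product ending at position 133: sizes 124, 28 bp.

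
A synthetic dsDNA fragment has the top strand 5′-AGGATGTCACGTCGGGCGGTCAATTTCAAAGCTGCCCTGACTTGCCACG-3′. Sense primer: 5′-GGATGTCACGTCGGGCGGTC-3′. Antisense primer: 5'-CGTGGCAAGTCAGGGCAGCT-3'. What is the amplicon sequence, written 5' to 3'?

5'-GGATGTCACGTCGGGCGGTCAATTTCAAAGCTGCCCTGACTTGCCACG-3'

Scanning the template, GGATGTCACGTCGGGCGGTC occurs at positions 2–21; this primer anneals to the bottom strand there with its 3' end pointing downstream.
Taking the reverse complement of CGTGGCAAGTCAGGGCAGCT gives AGCTGCCCTGACTTGCCACG, found at positions 30–49 on the template; the primer anneals here to the top strand with its 3' end pointing upstream.
The product is the template from position 2 through 49 (48 bp).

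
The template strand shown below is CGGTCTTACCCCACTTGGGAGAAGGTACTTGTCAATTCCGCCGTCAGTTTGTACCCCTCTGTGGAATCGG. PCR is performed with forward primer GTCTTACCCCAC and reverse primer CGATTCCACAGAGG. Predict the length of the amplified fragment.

The forward primer matches the template at positions 3–14.
The reverse primer's reverse complement is CCTCTGTGGAATCG, which matches the template at positions 56–69.
Product length = (reverse-primer end) − (forward-primer start) + 1 = 69 − 3 + 1 = 67 bp.

67 bp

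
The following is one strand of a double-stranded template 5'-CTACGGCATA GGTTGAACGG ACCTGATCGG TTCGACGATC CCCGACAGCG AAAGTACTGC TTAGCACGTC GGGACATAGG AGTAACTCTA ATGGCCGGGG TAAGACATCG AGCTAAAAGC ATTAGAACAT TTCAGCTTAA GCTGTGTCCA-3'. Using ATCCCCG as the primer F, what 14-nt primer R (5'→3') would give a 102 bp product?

The forward primer binds at positions 38–44, so a 102 bp product ends at position 38 + 102 − 1 = 139.
The reverse primer anneals to the top strand over positions 126–139, i.e. to AACATTTCAGCTTA.
Its sequence written 5'→3' is the reverse complement: TAAGCTGAAATGTT.

5'-TAAGCTGAAATGTT-3'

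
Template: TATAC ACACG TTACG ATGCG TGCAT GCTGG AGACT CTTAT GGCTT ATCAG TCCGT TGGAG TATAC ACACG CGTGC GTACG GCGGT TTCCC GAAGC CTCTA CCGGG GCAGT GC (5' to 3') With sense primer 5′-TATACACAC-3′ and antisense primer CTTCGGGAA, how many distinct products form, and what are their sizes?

The forward primer TATACACAC matches the top strand at positions 1–9, 61–69.
The reverse primer's reverse complement is TTCCCGAAG, matching at positions 86–94.
Each forward site pairs with the reverse site to give a product ending at position 94: sizes 94, 34 bp.

Two products: 94 bp, 34 bp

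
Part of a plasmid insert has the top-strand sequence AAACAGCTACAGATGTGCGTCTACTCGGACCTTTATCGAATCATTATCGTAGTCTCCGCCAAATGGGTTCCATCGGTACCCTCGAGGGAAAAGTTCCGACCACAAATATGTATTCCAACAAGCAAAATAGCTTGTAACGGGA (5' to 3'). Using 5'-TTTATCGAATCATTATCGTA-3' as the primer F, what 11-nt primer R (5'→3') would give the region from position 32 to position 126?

The product's 3' end on the top strand is position 126.
The reverse primer anneals to the top strand over positions 116–126, i.e. to CAACAAGCAAA.
Its sequence written 5'→3' is the reverse complement: TTTGCTTGTTG.

5'-TTTGCTTGTTG-3'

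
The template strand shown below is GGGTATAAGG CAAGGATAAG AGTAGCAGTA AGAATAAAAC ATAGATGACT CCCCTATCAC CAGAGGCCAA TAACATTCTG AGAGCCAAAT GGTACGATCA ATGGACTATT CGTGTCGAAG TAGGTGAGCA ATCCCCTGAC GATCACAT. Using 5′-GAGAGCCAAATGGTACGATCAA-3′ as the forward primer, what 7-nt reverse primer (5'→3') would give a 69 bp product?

5'-ATGTGAT-3'

The forward primer binds at positions 80–101, so a 69 bp product ends at position 80 + 69 − 1 = 148.
The reverse primer anneals to the top strand over positions 142–148, i.e. to ATCACAT.
Its sequence written 5'→3' is the reverse complement: ATGTGAT.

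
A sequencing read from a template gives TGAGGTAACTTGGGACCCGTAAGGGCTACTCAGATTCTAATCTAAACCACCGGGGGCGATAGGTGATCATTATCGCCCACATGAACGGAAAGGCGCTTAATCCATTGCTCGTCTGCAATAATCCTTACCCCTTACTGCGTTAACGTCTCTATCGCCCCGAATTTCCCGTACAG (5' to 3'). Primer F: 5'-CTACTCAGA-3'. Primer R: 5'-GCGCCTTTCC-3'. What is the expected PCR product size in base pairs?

71 bp

Scanning the template, CTACTCAGA occurs at positions 26–34; this primer anneals to the bottom strand there with its 3' end pointing downstream.
Reverse complement of the reverse primer: GGAAAGGCGC. This occurs on the top strand at positions 87–96.
Product length = (reverse-primer end) − (forward-primer start) + 1 = 96 − 26 + 1 = 71 bp.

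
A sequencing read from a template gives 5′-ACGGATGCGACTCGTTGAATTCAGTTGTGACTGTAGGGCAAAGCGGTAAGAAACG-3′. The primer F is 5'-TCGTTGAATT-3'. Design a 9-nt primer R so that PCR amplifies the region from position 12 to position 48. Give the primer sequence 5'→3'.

5'-TACCGCTTT-3'

The product's 3' end on the top strand is position 48.
The reverse primer anneals to the top strand over positions 40–48, i.e. to AAAGCGGTA.
Its sequence written 5'→3' is the reverse complement: TACCGCTTT.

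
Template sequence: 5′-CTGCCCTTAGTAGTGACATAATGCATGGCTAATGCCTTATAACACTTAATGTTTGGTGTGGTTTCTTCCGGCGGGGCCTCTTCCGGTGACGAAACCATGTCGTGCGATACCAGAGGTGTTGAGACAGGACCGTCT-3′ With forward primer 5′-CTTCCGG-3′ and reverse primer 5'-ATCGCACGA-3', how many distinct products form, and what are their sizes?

Two products: 44 bp, 29 bp

The forward primer CTTCCGG matches the top strand at positions 65–71, 80–86.
The reverse primer's reverse complement is TCGTGCGAT, matching at positions 100–108.
Each forward site pairs with the reverse site to give a product ending at position 108: sizes 44, 29 bp.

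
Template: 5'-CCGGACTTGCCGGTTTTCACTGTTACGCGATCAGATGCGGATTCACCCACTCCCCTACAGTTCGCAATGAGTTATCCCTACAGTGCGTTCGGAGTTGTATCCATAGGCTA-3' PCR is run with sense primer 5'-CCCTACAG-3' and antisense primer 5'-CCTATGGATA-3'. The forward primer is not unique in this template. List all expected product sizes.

The forward primer CCCTACAG matches the top strand at positions 53–60, 76–83.
The reverse primer's reverse complement is TATCCATAGG, matching at positions 98–107.
Each forward site pairs with the reverse site to give a product ending at position 107: sizes 55, 32 bp.

55 bp, 32 bp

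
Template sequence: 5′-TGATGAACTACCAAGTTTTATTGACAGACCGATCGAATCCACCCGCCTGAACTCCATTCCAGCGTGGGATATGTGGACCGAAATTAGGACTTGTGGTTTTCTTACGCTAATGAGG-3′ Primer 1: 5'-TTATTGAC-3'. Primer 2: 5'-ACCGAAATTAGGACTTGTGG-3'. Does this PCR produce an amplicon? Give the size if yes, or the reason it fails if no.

Primer 1 (TTATTGAC) matches the top strand at positions 18–25 (3' end points downstream).
Primer 2 (ACCGAAATTAGGACTTGTGG) also matches the top strand directly, at positions 77–96 — its reverse complement CCACAAGTCCTAATTTCGGT is not present.
Both primers anneal to the bottom strand with 3' ends pointing the same way, so neither can prime synthesis back toward the other.

No product — both primers anneal to the same strand and extend in the same direction.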